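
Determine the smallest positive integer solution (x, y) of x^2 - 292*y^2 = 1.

(x, y) = (2281249, 133500)

First expand sqrt(292) as a continued fraction. With x_i = (sqrt(292) + m_i)/d_i and (m_0, d_0) = (0, 1): a_0 = floor(sqrt(292)) = 17, since 17^2 = 289 <= 292 < 324 = 18^2.
Iterate m_{i+1} = d_i*a_i - m_i, d_{i+1} = (292 - m_{i+1}^2)/d_i, a_{i+1} = floor((a_0 + m_{i+1})/d_{i+1}):
  m_1 = 1*17 - 0 = 17, d_1 = (292 - 17^2)/1 = 3/1 = 3, a_1 = floor((17 + 17)/3) = 11.
  m_2 = 3*11 - 17 = 16, d_2 = (292 - 16^2)/3 = 36/3 = 12, a_2 = floor((17 + 16)/12) = 2.
  m_3 = 12*2 - 16 = 8, d_3 = (292 - 8^2)/12 = 228/12 = 19, a_3 = floor((17 + 8)/19) = 1.
  m_4 = 19*1 - 8 = 11, d_4 = (292 - 11^2)/19 = 171/19 = 9, a_4 = floor((17 + 11)/9) = 3.
  m_5 = 9*3 - 11 = 16, d_5 = (292 - 16^2)/9 = 36/9 = 4, a_5 = floor((17 + 16)/4) = 8.
  m_6 = 4*8 - 16 = 16, d_6 = (292 - 16^2)/4 = 36/4 = 9, a_6 = floor((17 + 16)/9) = 3.
  m_7 = 9*3 - 16 = 11, d_7 = (292 - 11^2)/9 = 171/9 = 19, a_7 = floor((17 + 11)/19) = 1.
  m_8 = 19*1 - 11 = 8, d_8 = (292 - 8^2)/19 = 228/19 = 12, a_8 = floor((17 + 8)/12) = 2.
  m_9 = 12*2 - 8 = 16, d_9 = (292 - 16^2)/12 = 36/12 = 3, a_9 = floor((17 + 16)/3) = 11.
  m_10 = 3*11 - 16 = 17, d_10 = (292 - 17^2)/3 = 3/3 = 1, a_10 = floor((17 + 17)/1) = 34.
  m_11 = 1*34 - 17 = 17, d_11 = (292 - 17^2)/1 = 3/1 = 3: (m_11, d_11) = (m_1, d_1) = (17, 3), so from here the quotients repeat a_1, ..., a_10; the period length is 10.
So sqrt(292) = [17; (11, 2, 1, 3, 8, 3, 1, 2, 11, 34)] with period length k = 10.
k is even, so the fundamental solution of x^2 - 292y^2 = 1 is (p_{k-1}, q_{k-1}) = (p_9, q_9); compute convergents through index 9.
Convergents (p_i = a_i*p_{i-1} + p_{i-2}, q_i = a_i*q_{i-1} + q_{i-2} with p_{-2}=0, p_{-1}=1, q_{-2}=1, q_{-1}=0):
  i=0: a_0=17, p_0 = 17*1 + 0 = 17, q_0 = 17*0 + 1 = 1.
  i=1: a_1=11, p_1 = 11*17 + 1 = 188, q_1 = 11*1 + 0 = 11.
  i=2: a_2=2, p_2 = 2*188 + 17 = 393, q_2 = 2*11 + 1 = 23.
  i=3: a_3=1, p_3 = 1*393 + 188 = 581, q_3 = 1*23 + 11 = 34.
  i=4: a_4=3, p_4 = 3*581 + 393 = 2136, q_4 = 3*34 + 23 = 125.
  i=5: a_5=8, p_5 = 8*2136 + 581 = 17669, q_5 = 8*125 + 34 = 1034.
  i=6: a_6=3, p_6 = 3*17669 + 2136 = 55143, q_6 = 3*1034 + 125 = 3227.
  i=7: a_7=1, p_7 = 1*55143 + 17669 = 72812, q_7 = 1*3227 + 1034 = 4261.
  i=8: a_8=2, p_8 = 2*72812 + 55143 = 200767, q_8 = 2*4261 + 3227 = 11749.
  i=9: a_9=11, p_9 = 11*200767 + 72812 = 2281249, q_9 = 11*11749 + 4261 = 133500.
Check: 2281249^2 - 292*133500^2 = 5204097000001 - 5204097000000 = 1, so (x, y) = (2281249, 133500) solves the equation, and by the theorem it is the least positive solution.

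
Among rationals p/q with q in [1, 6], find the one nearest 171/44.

Expand x = 171/44 as a continued fraction with the Euclidean algorithm:
  171 = 3*44 + 39, so a_0 = 3.
  44 = 1*39 + 5, so a_1 = 1.
  39 = 7*5 + 4, so a_2 = 7.
  5 = 1*4 + 1, so a_3 = 1.
  4 = 4*1 + 0, so a_4 = 4.
so x = [3; 1, 7, 1, 4].
Convergents (p_i = a_i*p_{i-1} + p_{i-2}, q_i = a_i*q_{i-1} + q_{i-2} with p_{-2}=0, p_{-1}=1, q_{-2}=1, q_{-1}=0), until the denominator exceeds 6:
  i=0: a_0=3, p_0 = 3*1 + 0 = 3, q_0 = 3*0 + 1 = 1.
  i=1: a_1=1, p_1 = 1*3 + 1 = 4, q_1 = 1*1 + 0 = 1.
  i=2: a_2=7, p_2 = 7*4 + 3 = 31, q_2 = 7*1 + 1 = 8.
q_2 = 8 > 6, so the last convergent with denominator <= 6 is p_1/q_1 = 4/1.
The closest fraction with denominator <= 6 is either p_1/q_1 or the intermediate fraction (k*p_1 + p_0)/(k*q_1 + q_0) with the largest k >= 1 whose denominator stays <= 6; these approach x as k grows, and every other convergent or intermediate fraction in range is farther away.
Largest k: floor((6 - q_0)/q_1) = floor((6 - 1)/1) = 5.
That gives (5*4 + 3)/(5*1 + 1) = 23/6.
Compare the errors: |x - 4/1| = |171*1 - 4*44|/(44*1) = 5/44, and |x - 23/6| = |171*6 - 23*44|/(44*6) = 14/264.
Cross-multiplying, 14*44 = 616 < 1320 = 5*264, so 14/264 is smaller: the intermediate fraction 23/6 is closer to x than 4/1.

23/6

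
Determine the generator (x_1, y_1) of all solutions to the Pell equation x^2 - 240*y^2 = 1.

First expand sqrt(240) as a continued fraction. With x_i = (sqrt(240) + m_i)/d_i and (m_0, d_0) = (0, 1): a_0 = floor(sqrt(240)) = 15, since 15^2 = 225 <= 240 < 256 = 16^2.
Iterate m_{i+1} = d_i*a_i - m_i, d_{i+1} = (240 - m_{i+1}^2)/d_i, a_{i+1} = floor((a_0 + m_{i+1})/d_{i+1}):
  m_1 = 1*15 - 0 = 15, d_1 = (240 - 15^2)/1 = 15/1 = 15, a_1 = floor((15 + 15)/15) = 2.
  m_2 = 15*2 - 15 = 15, d_2 = (240 - 15^2)/15 = 15/15 = 1, a_2 = floor((15 + 15)/1) = 30.
  m_3 = 1*30 - 15 = 15, d_3 = (240 - 15^2)/1 = 15/1 = 15: (m_3, d_3) = (m_1, d_1) = (15, 15), so from here the quotients repeat a_1, a_2; the period length is 2.
So sqrt(240) = [15; (2, 30)] with period length k = 2.
k is even, so the fundamental solution of x^2 - 240y^2 = 1 is (p_{k-1}, q_{k-1}) = (p_1, q_1); compute convergents through index 1.
Convergents (p_i = a_i*p_{i-1} + p_{i-2}, q_i = a_i*q_{i-1} + q_{i-2} with p_{-2}=0, p_{-1}=1, q_{-2}=1, q_{-1}=0):
  i=0: a_0=15, p_0 = 15*1 + 0 = 15, q_0 = 15*0 + 1 = 1.
  i=1: a_1=2, p_1 = 2*15 + 1 = 31, q_1 = 2*1 + 0 = 2.
Check: 31^2 - 240*2^2 = 961 - 960 = 1, so (x, y) = (31, 2) solves the equation, and by the theorem it is the least positive solution.

(x, y) = (31, 2)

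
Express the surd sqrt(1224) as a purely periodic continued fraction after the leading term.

Write x_i = (sqrt(1224) + m_i)/d_i with (m_0, d_0) = (0, 1). a_0 = floor(sqrt(1224)) = 34, since 34^2 = 1156 <= 1224 < 1225 = 35^2.
Iterate m_{i+1} = d_i*a_i - m_i, d_{i+1} = (1224 - m_{i+1}^2)/d_i, a_{i+1} = floor((a_0 + m_{i+1})/d_{i+1}):
  m_1 = 1*34 - 0 = 34, d_1 = (1224 - 34^2)/1 = 68/1 = 68, a_1 = floor((34 + 34)/68) = 1.
  m_2 = 68*1 - 34 = 34, d_2 = (1224 - 34^2)/68 = 68/68 = 1, a_2 = floor((34 + 34)/1) = 68.
  m_3 = 1*68 - 34 = 34, d_3 = (1224 - 34^2)/1 = 68/1 = 68: (m_3, d_3) = (m_1, d_1) = (34, 68), so from here the quotients repeat a_1, a_2; the period length is 2.
Hence the expansion of sqrt(1224) is a_0 = 34 followed by the repeating block 1, 68 (period 2).

[34; (1, 68)]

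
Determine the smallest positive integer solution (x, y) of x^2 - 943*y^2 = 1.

First expand sqrt(943) as a continued fraction. With x_i = (sqrt(943) + m_i)/d_i and (m_0, d_0) = (0, 1): a_0 = floor(sqrt(943)) = 30, since 30^2 = 900 <= 943 < 961 = 31^2.
Iterate m_{i+1} = d_i*a_i - m_i, d_{i+1} = (943 - m_{i+1}^2)/d_i, a_{i+1} = floor((a_0 + m_{i+1})/d_{i+1}):
  m_1 = 1*30 - 0 = 30, d_1 = (943 - 30^2)/1 = 43/1 = 43, a_1 = floor((30 + 30)/43) = 1.
  m_2 = 43*1 - 30 = 13, d_2 = (943 - 13^2)/43 = 774/43 = 18, a_2 = floor((30 + 13)/18) = 2.
  m_3 = 18*2 - 13 = 23, d_3 = (943 - 23^2)/18 = 414/18 = 23, a_3 = floor((30 + 23)/23) = 2.
  m_4 = 23*2 - 23 = 23, d_4 = (943 - 23^2)/23 = 414/23 = 18, a_4 = floor((30 + 23)/18) = 2.
  m_5 = 18*2 - 23 = 13, d_5 = (943 - 13^2)/18 = 774/18 = 43, a_5 = floor((30 + 13)/43) = 1.
  m_6 = 43*1 - 13 = 30, d_6 = (943 - 30^2)/43 = 43/43 = 1, a_6 = floor((30 + 30)/1) = 60.
  m_7 = 1*60 - 30 = 30, d_7 = (943 - 30^2)/1 = 43/1 = 43: (m_7, d_7) = (m_1, d_1) = (30, 43), so from here the quotients repeat a_1, ..., a_6; the period length is 6.
So sqrt(943) = [30; (1, 2, 2, 2, 1, 60)] with period length k = 6.
k is even, so the fundamental solution of x^2 - 943y^2 = 1 is (p_{k-1}, q_{k-1}) = (p_5, q_5); compute convergents through index 5.
Convergents (p_i = a_i*p_{i-1} + p_{i-2}, q_i = a_i*q_{i-1} + q_{i-2} with p_{-2}=0, p_{-1}=1, q_{-2}=1, q_{-1}=0):
  i=0: a_0=30, p_0 = 30*1 + 0 = 30, q_0 = 30*0 + 1 = 1.
  i=1: a_1=1, p_1 = 1*30 + 1 = 31, q_1 = 1*1 + 0 = 1.
  i=2: a_2=2, p_2 = 2*31 + 30 = 92, q_2 = 2*1 + 1 = 3.
  i=3: a_3=2, p_3 = 2*92 + 31 = 215, q_3 = 2*3 + 1 = 7.
  i=4: a_4=2, p_4 = 2*215 + 92 = 522, q_4 = 2*7 + 3 = 17.
  i=5: a_5=1, p_5 = 1*522 + 215 = 737, q_5 = 1*17 + 7 = 24.
Check: 737^2 - 943*24^2 = 543169 - 543168 = 1, so (x, y) = (737, 24) solves the equation, and by the theorem it is the least positive solution.

(x, y) = (737, 24)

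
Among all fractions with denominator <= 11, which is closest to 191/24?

Expand x = 191/24 as a continued fraction with the Euclidean algorithm:
  191 = 7*24 + 23, so a_0 = 7.
  24 = 1*23 + 1, so a_1 = 1.
  23 = 23*1 + 0, so a_2 = 23.
so x = [7; 1, 23].
Convergents (p_i = a_i*p_{i-1} + p_{i-2}, q_i = a_i*q_{i-1} + q_{i-2} with p_{-2}=0, p_{-1}=1, q_{-2}=1, q_{-1}=0), until the denominator exceeds 11:
  i=0: a_0=7, p_0 = 7*1 + 0 = 7, q_0 = 7*0 + 1 = 1.
  i=1: a_1=1, p_1 = 1*7 + 1 = 8, q_1 = 1*1 + 0 = 1.
  i=2: a_2=23, p_2 = 23*8 + 7 = 191, q_2 = 23*1 + 1 = 24.
q_2 = 24 > 11, so the last convergent with denominator <= 11 is p_1/q_1 = 8/1.
The closest fraction with denominator <= 11 is either p_1/q_1 or the intermediate fraction (k*p_1 + p_0)/(k*q_1 + q_0) with the largest k >= 1 whose denominator stays <= 11; these approach x as k grows, and every other convergent or intermediate fraction in range is farther away.
Largest k: floor((11 - q_0)/q_1) = floor((11 - 1)/1) = 10.
That gives (10*8 + 7)/(10*1 + 1) = 87/11.
Compare the errors: |x - 8/1| = |191*1 - 8*24|/(24*1) = 1/24, and |x - 87/11| = |191*11 - 87*24|/(24*11) = 13/264.
Cross-multiplying, 1*264 = 264 < 312 = 13*24, so 1/24 is smaller: the convergent 8/1 is closer to x than 87/11.

8/1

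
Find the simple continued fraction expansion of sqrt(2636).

Write x_i = (sqrt(2636) + m_i)/d_i with (m_0, d_0) = (0, 1). a_0 = floor(sqrt(2636)) = 51, since 51^2 = 2601 <= 2636 < 2704 = 52^2.
Iterate m_{i+1} = d_i*a_i - m_i, d_{i+1} = (2636 - m_{i+1}^2)/d_i, a_{i+1} = floor((a_0 + m_{i+1})/d_{i+1}):
  m_1 = 1*51 - 0 = 51, d_1 = (2636 - 51^2)/1 = 35/1 = 35, a_1 = floor((51 + 51)/35) = 2.
  m_2 = 35*2 - 51 = 19, d_2 = (2636 - 19^2)/35 = 2275/35 = 65, a_2 = floor((51 + 19)/65) = 1.
  m_3 = 65*1 - 19 = 46, d_3 = (2636 - 46^2)/65 = 520/65 = 8, a_3 = floor((51 + 46)/8) = 12.
  m_4 = 8*12 - 46 = 50, d_4 = (2636 - 50^2)/8 = 136/8 = 17, a_4 = floor((51 + 50)/17) = 5.
  m_5 = 17*5 - 50 = 35, d_5 = (2636 - 35^2)/17 = 1411/17 = 83, a_5 = floor((51 + 35)/83) = 1.
  m_6 = 83*1 - 35 = 48, d_6 = (2636 - 48^2)/83 = 332/83 = 4, a_6 = floor((51 + 48)/4) = 24.
  m_7 = 4*24 - 48 = 48, d_7 = (2636 - 48^2)/4 = 332/4 = 83, a_7 = floor((51 + 48)/83) = 1.
  m_8 = 83*1 - 48 = 35, d_8 = (2636 - 35^2)/83 = 1411/83 = 17, a_8 = floor((51 + 35)/17) = 5.
  m_9 = 17*5 - 35 = 50, d_9 = (2636 - 50^2)/17 = 136/17 = 8, a_9 = floor((51 + 50)/8) = 12.
  m_10 = 8*12 - 50 = 46, d_10 = (2636 - 46^2)/8 = 520/8 = 65, a_10 = floor((51 + 46)/65) = 1.
  m_11 = 65*1 - 46 = 19, d_11 = (2636 - 19^2)/65 = 2275/65 = 35, a_11 = floor((51 + 19)/35) = 2.
  m_12 = 35*2 - 19 = 51, d_12 = (2636 - 51^2)/35 = 35/35 = 1, a_12 = floor((51 + 51)/1) = 102.
  m_13 = 1*102 - 51 = 51, d_13 = (2636 - 51^2)/1 = 35/1 = 35: (m_13, d_13) = (m_1, d_1) = (51, 35), so from here the quotients repeat a_1, ..., a_12; the period length is 12.
Hence the expansion of sqrt(2636) is a_0 = 51 followed by the repeating block 2, 1, 12, 5, 1, 24, 1, 5, 12, 1, 2, 102 (period 12).

[51; (2, 1, 12, 5, 1, 24, 1, 5, 12, 1, 2, 102)]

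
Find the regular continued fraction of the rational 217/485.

Run the Euclidean algorithm on 217 and 485; the successive quotients are the partial quotients a_0, a_1, ... (each step inverts the fractional part left over by the previous one):
  217 = 0*485 + 217, so a_0 = 0.
  485 = 2*217 + 51, so a_1 = 2.
  217 = 4*51 + 13, so a_2 = 4.
  51 = 3*13 + 12, so a_3 = 3.
  13 = 1*12 + 1, so a_4 = 1.
  12 = 12*1 + 0, so a_5 = 12.
The remainder reaches 0 after 6 divisions, so the expansion has 6 partial quotients, read off in order.

[0; 2, 4, 3, 1, 12]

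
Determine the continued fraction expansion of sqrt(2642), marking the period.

Write x_i = (sqrt(2642) + m_i)/d_i with (m_0, d_0) = (0, 1). a_0 = floor(sqrt(2642)) = 51, since 51^2 = 2601 <= 2642 < 2704 = 52^2.
Iterate m_{i+1} = d_i*a_i - m_i, d_{i+1} = (2642 - m_{i+1}^2)/d_i, a_{i+1} = floor((a_0 + m_{i+1})/d_{i+1}):
  m_1 = 1*51 - 0 = 51, d_1 = (2642 - 51^2)/1 = 41/1 = 41, a_1 = floor((51 + 51)/41) = 2.
  m_2 = 41*2 - 51 = 31, d_2 = (2642 - 31^2)/41 = 1681/41 = 41, a_2 = floor((51 + 31)/41) = 2.
  m_3 = 41*2 - 31 = 51, d_3 = (2642 - 51^2)/41 = 41/41 = 1, a_3 = floor((51 + 51)/1) = 102.
  m_4 = 1*102 - 51 = 51, d_4 = (2642 - 51^2)/1 = 41/1 = 41: (m_4, d_4) = (m_1, d_1) = (51, 41), so from here the quotients repeat a_1, ..., a_3; the period length is 3.
Hence the expansion of sqrt(2642) is a_0 = 51 followed by the repeating block 2, 2, 102 (period 3).

[51; (2, 2, 102)]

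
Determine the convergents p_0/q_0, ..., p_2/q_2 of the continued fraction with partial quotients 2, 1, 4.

Using the convergent recurrence p_i = a_i*p_{i-1} + p_{i-2}, q_i = a_i*q_{i-1} + q_{i-2} with p_{-2}=0, p_{-1}=1, q_{-2}=1, q_{-1}=0:
  i=0: a_0=2, p_0 = 2*1 + 0 = 2, q_0 = 2*0 + 1 = 1.
  i=1: a_1=1, p_1 = 1*2 + 1 = 3, q_1 = 1*1 + 0 = 1.
  i=2: a_2=4, p_2 = 4*3 + 2 = 14, q_2 = 4*1 + 1 = 5.

2/1, 3/1, 14/5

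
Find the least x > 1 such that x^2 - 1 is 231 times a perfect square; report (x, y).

(x, y) = (76, 5)

First expand sqrt(231) as a continued fraction. With x_i = (sqrt(231) + m_i)/d_i and (m_0, d_0) = (0, 1): a_0 = floor(sqrt(231)) = 15, since 15^2 = 225 <= 231 < 256 = 16^2.
Iterate m_{i+1} = d_i*a_i - m_i, d_{i+1} = (231 - m_{i+1}^2)/d_i, a_{i+1} = floor((a_0 + m_{i+1})/d_{i+1}):
  m_1 = 1*15 - 0 = 15, d_1 = (231 - 15^2)/1 = 6/1 = 6, a_1 = floor((15 + 15)/6) = 5.
  m_2 = 6*5 - 15 = 15, d_2 = (231 - 15^2)/6 = 6/6 = 1, a_2 = floor((15 + 15)/1) = 30.
  m_3 = 1*30 - 15 = 15, d_3 = (231 - 15^2)/1 = 6/1 = 6: (m_3, d_3) = (m_1, d_1) = (15, 6), so from here the quotients repeat a_1, a_2; the period length is 2.
So sqrt(231) = [15; (5, 30)] with period length k = 2.
k is even, so the fundamental solution of x^2 - 231y^2 = 1 is (p_{k-1}, q_{k-1}) = (p_1, q_1); compute convergents through index 1.
Convergents (p_i = a_i*p_{i-1} + p_{i-2}, q_i = a_i*q_{i-1} + q_{i-2} with p_{-2}=0, p_{-1}=1, q_{-2}=1, q_{-1}=0):
  i=0: a_0=15, p_0 = 15*1 + 0 = 15, q_0 = 15*0 + 1 = 1.
  i=1: a_1=5, p_1 = 5*15 + 1 = 76, q_1 = 5*1 + 0 = 5.
Check: 76^2 - 231*5^2 = 5776 - 5775 = 1, so (x, y) = (76, 5) solves the equation, and by the theorem it is the least positive solution.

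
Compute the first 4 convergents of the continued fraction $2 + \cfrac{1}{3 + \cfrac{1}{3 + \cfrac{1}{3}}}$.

Using the convergent recurrence p_i = a_i*p_{i-1} + p_{i-2}, q_i = a_i*q_{i-1} + q_{i-2} with p_{-2}=0, p_{-1}=1, q_{-2}=1, q_{-1}=0:
  i=0: a_0=2, p_0 = 2*1 + 0 = 2, q_0 = 2*0 + 1 = 1.
  i=1: a_1=3, p_1 = 3*2 + 1 = 7, q_1 = 3*1 + 0 = 3.
  i=2: a_2=3, p_2 = 3*7 + 2 = 23, q_2 = 3*3 + 1 = 10.
  i=3: a_3=3, p_3 = 3*23 + 7 = 76, q_3 = 3*10 + 3 = 33.

2/1, 7/3, 23/10, 76/33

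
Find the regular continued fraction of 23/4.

[5; 1, 3]

Run the Euclidean algorithm on 23 and 4; the successive quotients are the partial quotients a_0, a_1, ... (each step inverts the fractional part left over by the previous one):
  23 = 5*4 + 3, so a_0 = 5.
  4 = 1*3 + 1, so a_1 = 1.
  3 = 3*1 + 0, so a_2 = 3.
The remainder reaches 0 after 3 divisions, so the expansion has 3 partial quotients, read off in order.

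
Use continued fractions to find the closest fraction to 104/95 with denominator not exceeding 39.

23/21

Expand x = 104/95 as a continued fraction with the Euclidean algorithm:
  104 = 1*95 + 9, so a_0 = 1.
  95 = 10*9 + 5, so a_1 = 10.
  9 = 1*5 + 4, so a_2 = 1.
  5 = 1*4 + 1, so a_3 = 1.
  4 = 4*1 + 0, so a_4 = 4.
so x = [1; 10, 1, 1, 4].
Convergents (p_i = a_i*p_{i-1} + p_{i-2}, q_i = a_i*q_{i-1} + q_{i-2} with p_{-2}=0, p_{-1}=1, q_{-2}=1, q_{-1}=0), until the denominator exceeds 39:
  i=0: a_0=1, p_0 = 1*1 + 0 = 1, q_0 = 1*0 + 1 = 1.
  i=1: a_1=10, p_1 = 10*1 + 1 = 11, q_1 = 10*1 + 0 = 10.
  i=2: a_2=1, p_2 = 1*11 + 1 = 12, q_2 = 1*10 + 1 = 11.
  i=3: a_3=1, p_3 = 1*12 + 11 = 23, q_3 = 1*11 + 10 = 21.
  i=4: a_4=4, p_4 = 4*23 + 12 = 104, q_4 = 4*21 + 11 = 95.
q_4 = 95 > 39, so the last convergent with denominator <= 39 is p_3/q_3 = 23/21.
The closest fraction with denominator <= 39 is either p_3/q_3 or the intermediate fraction (k*p_3 + p_2)/(k*q_3 + q_2) with the largest k >= 1 whose denominator stays <= 39; these approach x as k grows, and every other convergent or intermediate fraction in range is farther away.
Largest k: floor((39 - q_2)/q_3) = floor((39 - 11)/21) = 1.
That gives (1*23 + 12)/(1*21 + 11) = 35/32.
Compare the errors: |x - 23/21| = |104*21 - 23*95|/(95*21) = 1/1995, and |x - 35/32| = |104*32 - 35*95|/(95*32) = 3/3040.
Cross-multiplying, 1*3040 = 3040 < 5985 = 3*1995, so 1/1995 is smaller: the convergent 23/21 is closer to x than 35/32.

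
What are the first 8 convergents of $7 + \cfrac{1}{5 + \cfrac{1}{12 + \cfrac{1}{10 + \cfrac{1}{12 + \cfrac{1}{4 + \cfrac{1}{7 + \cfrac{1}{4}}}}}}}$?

Using the convergent recurrence p_i = a_i*p_{i-1} + p_{i-2}, q_i = a_i*q_{i-1} + q_{i-2} with p_{-2}=0, p_{-1}=1, q_{-2}=1, q_{-1}=0:
  i=0: a_0=7, p_0 = 7*1 + 0 = 7, q_0 = 7*0 + 1 = 1.
  i=1: a_1=5, p_1 = 5*7 + 1 = 36, q_1 = 5*1 + 0 = 5.
  i=2: a_2=12, p_2 = 12*36 + 7 = 439, q_2 = 12*5 + 1 = 61.
  i=3: a_3=10, p_3 = 10*439 + 36 = 4426, q_3 = 10*61 + 5 = 615.
  i=4: a_4=12, p_4 = 12*4426 + 439 = 53551, q_4 = 12*615 + 61 = 7441.
  i=5: a_5=4, p_5 = 4*53551 + 4426 = 218630, q_5 = 4*7441 + 615 = 30379.
  i=6: a_6=7, p_6 = 7*218630 + 53551 = 1583961, q_6 = 7*30379 + 7441 = 220094.
  i=7: a_7=4, p_7 = 4*1583961 + 218630 = 6554474, q_7 = 4*220094 + 30379 = 910755.

7/1, 36/5, 439/61, 4426/615, 53551/7441, 218630/30379, 1583961/220094, 6554474/910755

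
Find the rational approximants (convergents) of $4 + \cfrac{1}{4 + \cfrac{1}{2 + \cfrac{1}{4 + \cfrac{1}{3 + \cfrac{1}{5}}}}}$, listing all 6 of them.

Using the convergent recurrence p_i = a_i*p_{i-1} + p_{i-2}, q_i = a_i*q_{i-1} + q_{i-2} with p_{-2}=0, p_{-1}=1, q_{-2}=1, q_{-1}=0:
  i=0: a_0=4, p_0 = 4*1 + 0 = 4, q_0 = 4*0 + 1 = 1.
  i=1: a_1=4, p_1 = 4*4 + 1 = 17, q_1 = 4*1 + 0 = 4.
  i=2: a_2=2, p_2 = 2*17 + 4 = 38, q_2 = 2*4 + 1 = 9.
  i=3: a_3=4, p_3 = 4*38 + 17 = 169, q_3 = 4*9 + 4 = 40.
  i=4: a_4=3, p_4 = 3*169 + 38 = 545, q_4 = 3*40 + 9 = 129.
  i=5: a_5=5, p_5 = 5*545 + 169 = 2894, q_5 = 5*129 + 40 = 685.

4/1, 17/4, 38/9, 169/40, 545/129, 2894/685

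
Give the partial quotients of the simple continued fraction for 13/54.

Run the Euclidean algorithm on 13 and 54; the successive quotients are the partial quotients a_0, a_1, ... (each step inverts the fractional part left over by the previous one):
  13 = 0*54 + 13, so a_0 = 0.
  54 = 4*13 + 2, so a_1 = 4.
  13 = 6*2 + 1, so a_2 = 6.
  2 = 2*1 + 0, so a_3 = 2.
The remainder reaches 0 after 4 divisions, so the expansion has 4 partial quotients, read off in order.

[0; 4, 6, 2]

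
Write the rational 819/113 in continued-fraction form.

Run the Euclidean algorithm on 819 and 113; the successive quotients are the partial quotients a_0, a_1, ... (each step inverts the fractional part left over by the previous one):
  819 = 7*113 + 28, so a_0 = 7.
  113 = 4*28 + 1, so a_1 = 4.
  28 = 28*1 + 0, so a_2 = 28.
The remainder reaches 0 after 3 divisions, so the expansion has 3 partial quotients, read off in order.

[7; 4, 28]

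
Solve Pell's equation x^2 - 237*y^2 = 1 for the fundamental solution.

First expand sqrt(237) as a continued fraction. With x_i = (sqrt(237) + m_i)/d_i and (m_0, d_0) = (0, 1): a_0 = floor(sqrt(237)) = 15, since 15^2 = 225 <= 237 < 256 = 16^2.
Iterate m_{i+1} = d_i*a_i - m_i, d_{i+1} = (237 - m_{i+1}^2)/d_i, a_{i+1} = floor((a_0 + m_{i+1})/d_{i+1}):
  m_1 = 1*15 - 0 = 15, d_1 = (237 - 15^2)/1 = 12/1 = 12, a_1 = floor((15 + 15)/12) = 2.
  m_2 = 12*2 - 15 = 9, d_2 = (237 - 9^2)/12 = 156/12 = 13, a_2 = floor((15 + 9)/13) = 1.
  m_3 = 13*1 - 9 = 4, d_3 = (237 - 4^2)/13 = 221/13 = 17, a_3 = floor((15 + 4)/17) = 1.
  m_4 = 17*1 - 4 = 13, d_4 = (237 - 13^2)/17 = 68/17 = 4, a_4 = floor((15 + 13)/4) = 7.
  m_5 = 4*7 - 13 = 15, d_5 = (237 - 15^2)/4 = 12/4 = 3, a_5 = floor((15 + 15)/3) = 10.
  m_6 = 3*10 - 15 = 15, d_6 = (237 - 15^2)/3 = 12/3 = 4, a_6 = floor((15 + 15)/4) = 7.
  m_7 = 4*7 - 15 = 13, d_7 = (237 - 13^2)/4 = 68/4 = 17, a_7 = floor((15 + 13)/17) = 1.
  m_8 = 17*1 - 13 = 4, d_8 = (237 - 4^2)/17 = 221/17 = 13, a_8 = floor((15 + 4)/13) = 1.
  m_9 = 13*1 - 4 = 9, d_9 = (237 - 9^2)/13 = 156/13 = 12, a_9 = floor((15 + 9)/12) = 2.
  m_10 = 12*2 - 9 = 15, d_10 = (237 - 15^2)/12 = 12/12 = 1, a_10 = floor((15 + 15)/1) = 30.
  m_11 = 1*30 - 15 = 15, d_11 = (237 - 15^2)/1 = 12/1 = 12: (m_11, d_11) = (m_1, d_1) = (15, 12), so from here the quotients repeat a_1, ..., a_10; the period length is 10.
So sqrt(237) = [15; (2, 1, 1, 7, 10, 7, 1, 1, 2, 30)] with period length k = 10.
k is even, so the fundamental solution of x^2 - 237y^2 = 1 is (p_{k-1}, q_{k-1}) = (p_9, q_9); compute convergents through index 9.
Convergents (p_i = a_i*p_{i-1} + p_{i-2}, q_i = a_i*q_{i-1} + q_{i-2} with p_{-2}=0, p_{-1}=1, q_{-2}=1, q_{-1}=0):
  i=0: a_0=15, p_0 = 15*1 + 0 = 15, q_0 = 15*0 + 1 = 1.
  i=1: a_1=2, p_1 = 2*15 + 1 = 31, q_1 = 2*1 + 0 = 2.
  i=2: a_2=1, p_2 = 1*31 + 15 = 46, q_2 = 1*2 + 1 = 3.
  i=3: a_3=1, p_3 = 1*46 + 31 = 77, q_3 = 1*3 + 2 = 5.
  i=4: a_4=7, p_4 = 7*77 + 46 = 585, q_4 = 7*5 + 3 = 38.
  i=5: a_5=10, p_5 = 10*585 + 77 = 5927, q_5 = 10*38 + 5 = 385.
  i=6: a_6=7, p_6 = 7*5927 + 585 = 42074, q_6 = 7*385 + 38 = 2733.
  i=7: a_7=1, p_7 = 1*42074 + 5927 = 48001, q_7 = 1*2733 + 385 = 3118.
  i=8: a_8=1, p_8 = 1*48001 + 42074 = 90075, q_8 = 1*3118 + 2733 = 5851.
  i=9: a_9=2, p_9 = 2*90075 + 48001 = 228151, q_9 = 2*5851 + 3118 = 14820.
Check: 228151^2 - 237*14820^2 = 52052878801 - 52052878800 = 1, so (x, y) = (228151, 14820) solves the equation, and by the theorem it is the least positive solution.

(x, y) = (228151, 14820)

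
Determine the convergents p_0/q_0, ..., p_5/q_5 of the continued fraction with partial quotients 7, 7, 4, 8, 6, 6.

7/1, 50/7, 207/29, 1706/239, 10443/1463, 64364/9017

Using the convergent recurrence p_i = a_i*p_{i-1} + p_{i-2}, q_i = a_i*q_{i-1} + q_{i-2} with p_{-2}=0, p_{-1}=1, q_{-2}=1, q_{-1}=0:
  i=0: a_0=7, p_0 = 7*1 + 0 = 7, q_0 = 7*0 + 1 = 1.
  i=1: a_1=7, p_1 = 7*7 + 1 = 50, q_1 = 7*1 + 0 = 7.
  i=2: a_2=4, p_2 = 4*50 + 7 = 207, q_2 = 4*7 + 1 = 29.
  i=3: a_3=8, p_3 = 8*207 + 50 = 1706, q_3 = 8*29 + 7 = 239.
  i=4: a_4=6, p_4 = 6*1706 + 207 = 10443, q_4 = 6*239 + 29 = 1463.
  i=5: a_5=6, p_5 = 6*10443 + 1706 = 64364, q_5 = 6*1463 + 239 = 9017.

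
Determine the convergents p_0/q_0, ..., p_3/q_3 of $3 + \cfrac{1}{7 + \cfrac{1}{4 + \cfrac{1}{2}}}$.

Using the convergent recurrence p_i = a_i*p_{i-1} + p_{i-2}, q_i = a_i*q_{i-1} + q_{i-2} with p_{-2}=0, p_{-1}=1, q_{-2}=1, q_{-1}=0:
  i=0: a_0=3, p_0 = 3*1 + 0 = 3, q_0 = 3*0 + 1 = 1.
  i=1: a_1=7, p_1 = 7*3 + 1 = 22, q_1 = 7*1 + 0 = 7.
  i=2: a_2=4, p_2 = 4*22 + 3 = 91, q_2 = 4*7 + 1 = 29.
  i=3: a_3=2, p_3 = 2*91 + 22 = 204, q_3 = 2*29 + 7 = 65.

3/1, 22/7, 91/29, 204/65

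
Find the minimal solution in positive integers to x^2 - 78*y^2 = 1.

(x, y) = (53, 6)

First expand sqrt(78) as a continued fraction. With x_i = (sqrt(78) + m_i)/d_i and (m_0, d_0) = (0, 1): a_0 = floor(sqrt(78)) = 8, since 8^2 = 64 <= 78 < 81 = 9^2.
Iterate m_{i+1} = d_i*a_i - m_i, d_{i+1} = (78 - m_{i+1}^2)/d_i, a_{i+1} = floor((a_0 + m_{i+1})/d_{i+1}):
  m_1 = 1*8 - 0 = 8, d_1 = (78 - 8^2)/1 = 14/1 = 14, a_1 = floor((8 + 8)/14) = 1.
  m_2 = 14*1 - 8 = 6, d_2 = (78 - 6^2)/14 = 42/14 = 3, a_2 = floor((8 + 6)/3) = 4.
  m_3 = 3*4 - 6 = 6, d_3 = (78 - 6^2)/3 = 42/3 = 14, a_3 = floor((8 + 6)/14) = 1.
  m_4 = 14*1 - 6 = 8, d_4 = (78 - 8^2)/14 = 14/14 = 1, a_4 = floor((8 + 8)/1) = 16.
  m_5 = 1*16 - 8 = 8, d_5 = (78 - 8^2)/1 = 14/1 = 14: (m_5, d_5) = (m_1, d_1) = (8, 14), so from here the quotients repeat a_1, ..., a_4; the period length is 4.
So sqrt(78) = [8; (1, 4, 1, 16)] with period length k = 4.
k is even, so the fundamental solution of x^2 - 78y^2 = 1 is (p_{k-1}, q_{k-1}) = (p_3, q_3); compute convergents through index 3.
Convergents (p_i = a_i*p_{i-1} + p_{i-2}, q_i = a_i*q_{i-1} + q_{i-2} with p_{-2}=0, p_{-1}=1, q_{-2}=1, q_{-1}=0):
  i=0: a_0=8, p_0 = 8*1 + 0 = 8, q_0 = 8*0 + 1 = 1.
  i=1: a_1=1, p_1 = 1*8 + 1 = 9, q_1 = 1*1 + 0 = 1.
  i=2: a_2=4, p_2 = 4*9 + 8 = 44, q_2 = 4*1 + 1 = 5.
  i=3: a_3=1, p_3 = 1*44 + 9 = 53, q_3 = 1*5 + 1 = 6.
Check: 53^2 - 78*6^2 = 2809 - 2808 = 1, so (x, y) = (53, 6) solves the equation, and by the theorem it is the least positive solution.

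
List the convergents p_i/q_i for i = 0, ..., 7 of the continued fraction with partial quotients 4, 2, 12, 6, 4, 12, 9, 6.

4/1, 9/2, 112/25, 681/152, 2836/633, 34713/7748, 315253/70365, 1926231/429938

Using the convergent recurrence p_i = a_i*p_{i-1} + p_{i-2}, q_i = a_i*q_{i-1} + q_{i-2} with p_{-2}=0, p_{-1}=1, q_{-2}=1, q_{-1}=0:
  i=0: a_0=4, p_0 = 4*1 + 0 = 4, q_0 = 4*0 + 1 = 1.
  i=1: a_1=2, p_1 = 2*4 + 1 = 9, q_1 = 2*1 + 0 = 2.
  i=2: a_2=12, p_2 = 12*9 + 4 = 112, q_2 = 12*2 + 1 = 25.
  i=3: a_3=6, p_3 = 6*112 + 9 = 681, q_3 = 6*25 + 2 = 152.
  i=4: a_4=4, p_4 = 4*681 + 112 = 2836, q_4 = 4*152 + 25 = 633.
  i=5: a_5=12, p_5 = 12*2836 + 681 = 34713, q_5 = 12*633 + 152 = 7748.
  i=6: a_6=9, p_6 = 9*34713 + 2836 = 315253, q_6 = 9*7748 + 633 = 70365.
  i=7: a_7=6, p_7 = 6*315253 + 34713 = 1926231, q_7 = 6*70365 + 7748 = 429938.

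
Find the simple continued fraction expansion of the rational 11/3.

Run the Euclidean algorithm on 11 and 3; the successive quotients are the partial quotients a_0, a_1, ... (each step inverts the fractional part left over by the previous one):
  11 = 3*3 + 2, so a_0 = 3.
  3 = 1*2 + 1, so a_1 = 1.
  2 = 2*1 + 0, so a_2 = 2.
The remainder reaches 0 after 3 divisions, so the expansion has 3 partial quotients, read off in order.

[3; 1, 2]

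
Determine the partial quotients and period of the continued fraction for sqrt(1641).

Write x_i = (sqrt(1641) + m_i)/d_i with (m_0, d_0) = (0, 1). a_0 = floor(sqrt(1641)) = 40, since 40^2 = 1600 <= 1641 < 1681 = 41^2.
Iterate m_{i+1} = d_i*a_i - m_i, d_{i+1} = (1641 - m_{i+1}^2)/d_i, a_{i+1} = floor((a_0 + m_{i+1})/d_{i+1}):
  m_1 = 1*40 - 0 = 40, d_1 = (1641 - 40^2)/1 = 41/1 = 41, a_1 = floor((40 + 40)/41) = 1.
  m_2 = 41*1 - 40 = 1, d_2 = (1641 - 1^2)/41 = 1640/41 = 40, a_2 = floor((40 + 1)/40) = 1.
  m_3 = 40*1 - 1 = 39, d_3 = (1641 - 39^2)/40 = 120/40 = 3, a_3 = floor((40 + 39)/3) = 26.
  m_4 = 3*26 - 39 = 39, d_4 = (1641 - 39^2)/3 = 120/3 = 40, a_4 = floor((40 + 39)/40) = 1.
  m_5 = 40*1 - 39 = 1, d_5 = (1641 - 1^2)/40 = 1640/40 = 41, a_5 = floor((40 + 1)/41) = 1.
  m_6 = 41*1 - 1 = 40, d_6 = (1641 - 40^2)/41 = 41/41 = 1, a_6 = floor((40 + 40)/1) = 80.
  m_7 = 1*80 - 40 = 40, d_7 = (1641 - 40^2)/1 = 41/1 = 41: (m_7, d_7) = (m_1, d_1) = (40, 41), so from here the quotients repeat a_1, ..., a_6; the period length is 6.
Hence the expansion of sqrt(1641) is a_0 = 40 followed by the repeating block 1, 1, 26, 1, 1, 80 (period 6).

[40; (1, 1, 26, 1, 1, 80)]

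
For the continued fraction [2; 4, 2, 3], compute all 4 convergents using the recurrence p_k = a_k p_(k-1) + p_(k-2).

Using the convergent recurrence p_i = a_i*p_{i-1} + p_{i-2}, q_i = a_i*q_{i-1} + q_{i-2} with p_{-2}=0, p_{-1}=1, q_{-2}=1, q_{-1}=0:
  i=0: a_0=2, p_0 = 2*1 + 0 = 2, q_0 = 2*0 + 1 = 1.
  i=1: a_1=4, p_1 = 4*2 + 1 = 9, q_1 = 4*1 + 0 = 4.
  i=2: a_2=2, p_2 = 2*9 + 2 = 20, q_2 = 2*4 + 1 = 9.
  i=3: a_3=3, p_3 = 3*20 + 9 = 69, q_3 = 3*9 + 4 = 31.

2/1, 9/4, 20/9, 69/31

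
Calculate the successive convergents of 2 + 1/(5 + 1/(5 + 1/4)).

Using the convergent recurrence p_i = a_i*p_{i-1} + p_{i-2}, q_i = a_i*q_{i-1} + q_{i-2} with p_{-2}=0, p_{-1}=1, q_{-2}=1, q_{-1}=0:
  i=0: a_0=2, p_0 = 2*1 + 0 = 2, q_0 = 2*0 + 1 = 1.
  i=1: a_1=5, p_1 = 5*2 + 1 = 11, q_1 = 5*1 + 0 = 5.
  i=2: a_2=5, p_2 = 5*11 + 2 = 57, q_2 = 5*5 + 1 = 26.
  i=3: a_3=4, p_3 = 4*57 + 11 = 239, q_3 = 4*26 + 5 = 109.

2/1, 11/5, 57/26, 239/109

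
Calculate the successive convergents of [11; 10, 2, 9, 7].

Using the convergent recurrence p_i = a_i*p_{i-1} + p_{i-2}, q_i = a_i*q_{i-1} + q_{i-2} with p_{-2}=0, p_{-1}=1, q_{-2}=1, q_{-1}=0:
  i=0: a_0=11, p_0 = 11*1 + 0 = 11, q_0 = 11*0 + 1 = 1.
  i=1: a_1=10, p_1 = 10*11 + 1 = 111, q_1 = 10*1 + 0 = 10.
  i=2: a_2=2, p_2 = 2*111 + 11 = 233, q_2 = 2*10 + 1 = 21.
  i=3: a_3=9, p_3 = 9*233 + 111 = 2208, q_3 = 9*21 + 10 = 199.
  i=4: a_4=7, p_4 = 7*2208 + 233 = 15689, q_4 = 7*199 + 21 = 1414.

11/1, 111/10, 233/21, 2208/199, 15689/1414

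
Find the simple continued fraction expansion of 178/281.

Run the Euclidean algorithm on 178 and 281; the successive quotients are the partial quotients a_0, a_1, ... (each step inverts the fractional part left over by the previous one):
  178 = 0*281 + 178, so a_0 = 0.
  281 = 1*178 + 103, so a_1 = 1.
  178 = 1*103 + 75, so a_2 = 1.
  103 = 1*75 + 28, so a_3 = 1.
  75 = 2*28 + 19, so a_4 = 2.
  28 = 1*19 + 9, so a_5 = 1.
  19 = 2*9 + 1, so a_6 = 2.
  9 = 9*1 + 0, so a_7 = 9.
The remainder reaches 0 after 8 divisions, so the expansion has 8 partial quotients, read off in order.

[0; 1, 1, 1, 2, 1, 2, 9]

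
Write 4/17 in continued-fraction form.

Run the Euclidean algorithm on 4 and 17; the successive quotients are the partial quotients a_0, a_1, ... (each step inverts the fractional part left over by the previous one):
  4 = 0*17 + 4, so a_0 = 0.
  17 = 4*4 + 1, so a_1 = 4.
  4 = 4*1 + 0, so a_2 = 4.
The remainder reaches 0 after 3 divisions, so the expansion has 3 partial quotients, read off in order.

[0; 4, 4]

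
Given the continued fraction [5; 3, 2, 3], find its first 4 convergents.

5/1, 16/3, 37/7, 127/24

Using the convergent recurrence p_i = a_i*p_{i-1} + p_{i-2}, q_i = a_i*q_{i-1} + q_{i-2} with p_{-2}=0, p_{-1}=1, q_{-2}=1, q_{-1}=0:
  i=0: a_0=5, p_0 = 5*1 + 0 = 5, q_0 = 5*0 + 1 = 1.
  i=1: a_1=3, p_1 = 3*5 + 1 = 16, q_1 = 3*1 + 0 = 3.
  i=2: a_2=2, p_2 = 2*16 + 5 = 37, q_2 = 2*3 + 1 = 7.
  i=3: a_3=3, p_3 = 3*37 + 16 = 127, q_3 = 3*7 + 3 = 24.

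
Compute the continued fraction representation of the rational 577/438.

[1; 3, 6, 1, 1, 1, 1, 1, 2]

Run the Euclidean algorithm on 577 and 438; the successive quotients are the partial quotients a_0, a_1, ... (each step inverts the fractional part left over by the previous one):
  577 = 1*438 + 139, so a_0 = 1.
  438 = 3*139 + 21, so a_1 = 3.
  139 = 6*21 + 13, so a_2 = 6.
  21 = 1*13 + 8, so a_3 = 1.
  13 = 1*8 + 5, so a_4 = 1.
  8 = 1*5 + 3, so a_5 = 1.
  5 = 1*3 + 2, so a_6 = 1.
  3 = 1*2 + 1, so a_7 = 1.
  2 = 2*1 + 0, so a_8 = 2.
The remainder reaches 0 after 9 divisions, so the expansion has 9 partial quotients, read off in order.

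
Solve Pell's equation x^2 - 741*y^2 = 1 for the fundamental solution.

(x, y) = (7352695, 270108)

First expand sqrt(741) as a continued fraction. With x_i = (sqrt(741) + m_i)/d_i and (m_0, d_0) = (0, 1): a_0 = floor(sqrt(741)) = 27, since 27^2 = 729 <= 741 < 784 = 28^2.
Iterate m_{i+1} = d_i*a_i - m_i, d_{i+1} = (741 - m_{i+1}^2)/d_i, a_{i+1} = floor((a_0 + m_{i+1})/d_{i+1}):
  m_1 = 1*27 - 0 = 27, d_1 = (741 - 27^2)/1 = 12/1 = 12, a_1 = floor((27 + 27)/12) = 4.
  m_2 = 12*4 - 27 = 21, d_2 = (741 - 21^2)/12 = 300/12 = 25, a_2 = floor((27 + 21)/25) = 1.
  m_3 = 25*1 - 21 = 4, d_3 = (741 - 4^2)/25 = 725/25 = 29, a_3 = floor((27 + 4)/29) = 1.
  m_4 = 29*1 - 4 = 25, d_4 = (741 - 25^2)/29 = 116/29 = 4, a_4 = floor((27 + 25)/4) = 13.
  m_5 = 4*13 - 25 = 27, d_5 = (741 - 27^2)/4 = 12/4 = 3, a_5 = floor((27 + 27)/3) = 18.
  m_6 = 3*18 - 27 = 27, d_6 = (741 - 27^2)/3 = 12/3 = 4, a_6 = floor((27 + 27)/4) = 13.
  m_7 = 4*13 - 27 = 25, d_7 = (741 - 25^2)/4 = 116/4 = 29, a_7 = floor((27 + 25)/29) = 1.
  m_8 = 29*1 - 25 = 4, d_8 = (741 - 4^2)/29 = 725/29 = 25, a_8 = floor((27 + 4)/25) = 1.
  m_9 = 25*1 - 4 = 21, d_9 = (741 - 21^2)/25 = 300/25 = 12, a_9 = floor((27 + 21)/12) = 4.
  m_10 = 12*4 - 21 = 27, d_10 = (741 - 27^2)/12 = 12/12 = 1, a_10 = floor((27 + 27)/1) = 54.
  m_11 = 1*54 - 27 = 27, d_11 = (741 - 27^2)/1 = 12/1 = 12: (m_11, d_11) = (m_1, d_1) = (27, 12), so from here the quotients repeat a_1, ..., a_10; the period length is 10.
So sqrt(741) = [27; (4, 1, 1, 13, 18, 13, 1, 1, 4, 54)] with period length k = 10.
k is even, so the fundamental solution of x^2 - 741y^2 = 1 is (p_{k-1}, q_{k-1}) = (p_9, q_9); compute convergents through index 9.
Convergents (p_i = a_i*p_{i-1} + p_{i-2}, q_i = a_i*q_{i-1} + q_{i-2} with p_{-2}=0, p_{-1}=1, q_{-2}=1, q_{-1}=0):
  i=0: a_0=27, p_0 = 27*1 + 0 = 27, q_0 = 27*0 + 1 = 1.
  i=1: a_1=4, p_1 = 4*27 + 1 = 109, q_1 = 4*1 + 0 = 4.
  i=2: a_2=1, p_2 = 1*109 + 27 = 136, q_2 = 1*4 + 1 = 5.
  i=3: a_3=1, p_3 = 1*136 + 109 = 245, q_3 = 1*5 + 4 = 9.
  i=4: a_4=13, p_4 = 13*245 + 136 = 3321, q_4 = 13*9 + 5 = 122.
  i=5: a_5=18, p_5 = 18*3321 + 245 = 60023, q_5 = 18*122 + 9 = 2205.
  i=6: a_6=13, p_6 = 13*60023 + 3321 = 783620, q_6 = 13*2205 + 122 = 28787.
  i=7: a_7=1, p_7 = 1*783620 + 60023 = 843643, q_7 = 1*28787 + 2205 = 30992.
  i=8: a_8=1, p_8 = 1*843643 + 783620 = 1627263, q_8 = 1*30992 + 28787 = 59779.
  i=9: a_9=4, p_9 = 4*1627263 + 843643 = 7352695, q_9 = 4*59779 + 30992 = 270108.
Check: 7352695^2 - 741*270108^2 = 54062123763025 - 54062123763024 = 1, so (x, y) = (7352695, 270108) solves the equation, and by the theorem it is the least positive solution.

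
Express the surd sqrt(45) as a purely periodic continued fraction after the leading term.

[6; (1, 2, 2, 2, 1, 12)]

Write x_i = (sqrt(45) + m_i)/d_i with (m_0, d_0) = (0, 1). a_0 = floor(sqrt(45)) = 6, since 6^2 = 36 <= 45 < 49 = 7^2.
Iterate m_{i+1} = d_i*a_i - m_i, d_{i+1} = (45 - m_{i+1}^2)/d_i, a_{i+1} = floor((a_0 + m_{i+1})/d_{i+1}):
  m_1 = 1*6 - 0 = 6, d_1 = (45 - 6^2)/1 = 9/1 = 9, a_1 = floor((6 + 6)/9) = 1.
  m_2 = 9*1 - 6 = 3, d_2 = (45 - 3^2)/9 = 36/9 = 4, a_2 = floor((6 + 3)/4) = 2.
  m_3 = 4*2 - 3 = 5, d_3 = (45 - 5^2)/4 = 20/4 = 5, a_3 = floor((6 + 5)/5) = 2.
  m_4 = 5*2 - 5 = 5, d_4 = (45 - 5^2)/5 = 20/5 = 4, a_4 = floor((6 + 5)/4) = 2.
  m_5 = 4*2 - 5 = 3, d_5 = (45 - 3^2)/4 = 36/4 = 9, a_5 = floor((6 + 3)/9) = 1.
  m_6 = 9*1 - 3 = 6, d_6 = (45 - 6^2)/9 = 9/9 = 1, a_6 = floor((6 + 6)/1) = 12.
  m_7 = 1*12 - 6 = 6, d_7 = (45 - 6^2)/1 = 9/1 = 9: (m_7, d_7) = (m_1, d_1) = (6, 9), so from here the quotients repeat a_1, ..., a_6; the period length is 6.
Hence the expansion of sqrt(45) is a_0 = 6 followed by the repeating block 1, 2, 2, 2, 1, 12 (period 6).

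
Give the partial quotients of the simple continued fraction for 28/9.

Run the Euclidean algorithm on 28 and 9; the successive quotients are the partial quotients a_0, a_1, ... (each step inverts the fractional part left over by the previous one):
  28 = 3*9 + 1, so a_0 = 3.
  9 = 9*1 + 0, so a_1 = 9.
The remainder reaches 0 after 2 divisions, so the expansion has 2 partial quotients, read off in order.

[3; 9]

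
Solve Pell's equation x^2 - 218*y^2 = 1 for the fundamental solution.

(x, y) = (126003, 8534)

First expand sqrt(218) as a continued fraction. With x_i = (sqrt(218) + m_i)/d_i and (m_0, d_0) = (0, 1): a_0 = floor(sqrt(218)) = 14, since 14^2 = 196 <= 218 < 225 = 15^2.
Iterate m_{i+1} = d_i*a_i - m_i, d_{i+1} = (218 - m_{i+1}^2)/d_i, a_{i+1} = floor((a_0 + m_{i+1})/d_{i+1}):
  m_1 = 1*14 - 0 = 14, d_1 = (218 - 14^2)/1 = 22/1 = 22, a_1 = floor((14 + 14)/22) = 1.
  m_2 = 22*1 - 14 = 8, d_2 = (218 - 8^2)/22 = 154/22 = 7, a_2 = floor((14 + 8)/7) = 3.
  m_3 = 7*3 - 8 = 13, d_3 = (218 - 13^2)/7 = 49/7 = 7, a_3 = floor((14 + 13)/7) = 3.
  m_4 = 7*3 - 13 = 8, d_4 = (218 - 8^2)/7 = 154/7 = 22, a_4 = floor((14 + 8)/22) = 1.
  m_5 = 22*1 - 8 = 14, d_5 = (218 - 14^2)/22 = 22/22 = 1, a_5 = floor((14 + 14)/1) = 28.
  m_6 = 1*28 - 14 = 14, d_6 = (218 - 14^2)/1 = 22/1 = 22: (m_6, d_6) = (m_1, d_1) = (14, 22), so from here the quotients repeat a_1, ..., a_5; the period length is 5.
So sqrt(218) = [14; (1, 3, 3, 1, 28)] with period length k = 5.
k is odd, so (p_{k-1}, q_{k-1}) only solves x^2 - 218y^2 = -1 and the fundamental solution of x^2 - 218y^2 = 1 is (p_{2k-1}, q_{2k-1}) = (p_9, q_9); compute convergents through index 9, running through the period twice.
Convergents (p_i = a_i*p_{i-1} + p_{i-2}, q_i = a_i*q_{i-1} + q_{i-2} with p_{-2}=0, p_{-1}=1, q_{-2}=1, q_{-1}=0):
  i=0: a_0=14, p_0 = 14*1 + 0 = 14, q_0 = 14*0 + 1 = 1.
  i=1: a_1=1, p_1 = 1*14 + 1 = 15, q_1 = 1*1 + 0 = 1.
  i=2: a_2=3, p_2 = 3*15 + 14 = 59, q_2 = 3*1 + 1 = 4.
  i=3: a_3=3, p_3 = 3*59 + 15 = 192, q_3 = 3*4 + 1 = 13.
  i=4: a_4=1, p_4 = 1*192 + 59 = 251, q_4 = 1*13 + 4 = 17.
  i=5: a_5=28, p_5 = 28*251 + 192 = 7220, q_5 = 28*17 + 13 = 489.
  i=6: a_6=1, p_6 = 1*7220 + 251 = 7471, q_6 = 1*489 + 17 = 506.
  i=7: a_7=3, p_7 = 3*7471 + 7220 = 29633, q_7 = 3*506 + 489 = 2007.
  i=8: a_8=3, p_8 = 3*29633 + 7471 = 96370, q_8 = 3*2007 + 506 = 6527.
  i=9: a_9=1, p_9 = 1*96370 + 29633 = 126003, q_9 = 1*6527 + 2007 = 8534.
Indeed p_4^2 - 218*q_4^2 = 63001 - 63002 = -1, not +1.
Check: 126003^2 - 218*8534^2 = 15876756009 - 15876756008 = 1, so (x, y) = (126003, 8534) solves the equation, and by the theorem it is the least positive solution.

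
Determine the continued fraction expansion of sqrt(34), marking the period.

[5; (1, 4, 1, 10)]

Write x_i = (sqrt(34) + m_i)/d_i with (m_0, d_0) = (0, 1). a_0 = floor(sqrt(34)) = 5, since 5^2 = 25 <= 34 < 36 = 6^2.
Iterate m_{i+1} = d_i*a_i - m_i, d_{i+1} = (34 - m_{i+1}^2)/d_i, a_{i+1} = floor((a_0 + m_{i+1})/d_{i+1}):
  m_1 = 1*5 - 0 = 5, d_1 = (34 - 5^2)/1 = 9/1 = 9, a_1 = floor((5 + 5)/9) = 1.
  m_2 = 9*1 - 5 = 4, d_2 = (34 - 4^2)/9 = 18/9 = 2, a_2 = floor((5 + 4)/2) = 4.
  m_3 = 2*4 - 4 = 4, d_3 = (34 - 4^2)/2 = 18/2 = 9, a_3 = floor((5 + 4)/9) = 1.
  m_4 = 9*1 - 4 = 5, d_4 = (34 - 5^2)/9 = 9/9 = 1, a_4 = floor((5 + 5)/1) = 10.
  m_5 = 1*10 - 5 = 5, d_5 = (34 - 5^2)/1 = 9/1 = 9: (m_5, d_5) = (m_1, d_1) = (5, 9), so from here the quotients repeat a_1, ..., a_4; the period length is 4.
Hence the expansion of sqrt(34) is a_0 = 5 followed by the repeating block 1, 4, 1, 10 (period 4).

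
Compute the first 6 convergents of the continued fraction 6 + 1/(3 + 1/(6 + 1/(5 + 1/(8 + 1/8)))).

6/1, 19/3, 120/19, 619/98, 5072/803, 41195/6522

Using the convergent recurrence p_i = a_i*p_{i-1} + p_{i-2}, q_i = a_i*q_{i-1} + q_{i-2} with p_{-2}=0, p_{-1}=1, q_{-2}=1, q_{-1}=0:
  i=0: a_0=6, p_0 = 6*1 + 0 = 6, q_0 = 6*0 + 1 = 1.
  i=1: a_1=3, p_1 = 3*6 + 1 = 19, q_1 = 3*1 + 0 = 3.
  i=2: a_2=6, p_2 = 6*19 + 6 = 120, q_2 = 6*3 + 1 = 19.
  i=3: a_3=5, p_3 = 5*120 + 19 = 619, q_3 = 5*19 + 3 = 98.
  i=4: a_4=8, p_4 = 8*619 + 120 = 5072, q_4 = 8*98 + 19 = 803.
  i=5: a_5=8, p_5 = 8*5072 + 619 = 41195, q_5 = 8*803 + 98 = 6522.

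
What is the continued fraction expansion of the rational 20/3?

Run the Euclidean algorithm on 20 and 3; the successive quotients are the partial quotients a_0, a_1, ... (each step inverts the fractional part left over by the previous one):
  20 = 6*3 + 2, so a_0 = 6.
  3 = 1*2 + 1, so a_1 = 1.
  2 = 2*1 + 0, so a_2 = 2.
The remainder reaches 0 after 3 divisions, so the expansion has 3 partial quotients, read off in order.

[6; 1, 2]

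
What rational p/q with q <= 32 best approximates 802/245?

36/11

Expand x = 802/245 as a continued fraction with the Euclidean algorithm:
  802 = 3*245 + 67, so a_0 = 3.
  245 = 3*67 + 44, so a_1 = 3.
  67 = 1*44 + 23, so a_2 = 1.
  44 = 1*23 + 21, so a_3 = 1.
  23 = 1*21 + 2, so a_4 = 1.
  21 = 10*2 + 1, so a_5 = 10.
  2 = 2*1 + 0, so a_6 = 2.
so x = [3; 3, 1, 1, 1, 10, 2].
Convergents (p_i = a_i*p_{i-1} + p_{i-2}, q_i = a_i*q_{i-1} + q_{i-2} with p_{-2}=0, p_{-1}=1, q_{-2}=1, q_{-1}=0), until the denominator exceeds 32:
  i=0: a_0=3, p_0 = 3*1 + 0 = 3, q_0 = 3*0 + 1 = 1.
  i=1: a_1=3, p_1 = 3*3 + 1 = 10, q_1 = 3*1 + 0 = 3.
  i=2: a_2=1, p_2 = 1*10 + 3 = 13, q_2 = 1*3 + 1 = 4.
  i=3: a_3=1, p_3 = 1*13 + 10 = 23, q_3 = 1*4 + 3 = 7.
  i=4: a_4=1, p_4 = 1*23 + 13 = 36, q_4 = 1*7 + 4 = 11.
  i=5: a_5=10, p_5 = 10*36 + 23 = 383, q_5 = 10*11 + 7 = 117.
q_5 = 117 > 32, so the last convergent with denominator <= 32 is p_4/q_4 = 36/11.
The closest fraction with denominator <= 32 is either p_4/q_4 or the intermediate fraction (k*p_4 + p_3)/(k*q_4 + q_3) with the largest k >= 1 whose denominator stays <= 32; these approach x as k grows, and every other convergent or intermediate fraction in range is farther away.
Largest k: floor((32 - q_3)/q_4) = floor((32 - 7)/11) = 2.
That gives (2*36 + 23)/(2*11 + 7) = 95/29.
Compare the errors: |x - 36/11| = |802*11 - 36*245|/(245*11) = 2/2695, and |x - 95/29| = |802*29 - 95*245|/(245*29) = 17/7105.
Cross-multiplying, 2*7105 = 14210 < 45815 = 17*2695, so 2/2695 is smaller: the convergent 36/11 is closer to x than 95/29.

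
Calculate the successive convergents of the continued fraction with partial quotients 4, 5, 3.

4/1, 21/5, 67/16

Using the convergent recurrence p_i = a_i*p_{i-1} + p_{i-2}, q_i = a_i*q_{i-1} + q_{i-2} with p_{-2}=0, p_{-1}=1, q_{-2}=1, q_{-1}=0:
  i=0: a_0=4, p_0 = 4*1 + 0 = 4, q_0 = 4*0 + 1 = 1.
  i=1: a_1=5, p_1 = 5*4 + 1 = 21, q_1 = 5*1 + 0 = 5.
  i=2: a_2=3, p_2 = 3*21 + 4 = 67, q_2 = 3*5 + 1 = 16.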